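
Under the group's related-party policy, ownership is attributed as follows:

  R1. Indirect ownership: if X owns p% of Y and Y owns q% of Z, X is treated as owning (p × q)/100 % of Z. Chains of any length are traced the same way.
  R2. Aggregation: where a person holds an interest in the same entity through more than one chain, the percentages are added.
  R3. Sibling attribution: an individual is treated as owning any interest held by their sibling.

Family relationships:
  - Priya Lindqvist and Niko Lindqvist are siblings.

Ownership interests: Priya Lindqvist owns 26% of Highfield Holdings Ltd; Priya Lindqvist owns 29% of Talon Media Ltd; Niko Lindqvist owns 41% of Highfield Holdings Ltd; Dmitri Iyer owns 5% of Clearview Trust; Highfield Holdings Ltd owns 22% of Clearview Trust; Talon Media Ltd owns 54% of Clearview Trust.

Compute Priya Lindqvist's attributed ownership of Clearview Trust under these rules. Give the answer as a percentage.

By sibling attribution (R3), Priya Lindqvist is treated as also owning Niko Lindqvist's interest in Highfield Holdings Ltd, giving 26% + 41% = 67%.
Chain via Highfield Holdings Ltd (R1): 67% × 22% = 14.74% of Clearview Trust.
Chain via Talon Media Ltd (R1): 29% × 54% = 15.66% of Clearview Trust.
Aggregating (R2): 14.74% + 15.66% = 30.4%.

30.4%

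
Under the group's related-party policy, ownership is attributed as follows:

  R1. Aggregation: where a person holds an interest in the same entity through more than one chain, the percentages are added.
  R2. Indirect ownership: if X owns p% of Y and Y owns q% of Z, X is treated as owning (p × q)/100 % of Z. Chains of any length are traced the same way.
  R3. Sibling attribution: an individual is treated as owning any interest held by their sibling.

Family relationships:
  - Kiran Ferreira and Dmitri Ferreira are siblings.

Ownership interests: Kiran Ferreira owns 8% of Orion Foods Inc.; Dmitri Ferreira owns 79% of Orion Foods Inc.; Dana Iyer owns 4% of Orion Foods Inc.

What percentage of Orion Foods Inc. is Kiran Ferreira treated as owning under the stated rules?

By sibling attribution (R3), Kiran Ferreira is treated as also owning Dmitri Ferreira's interest in Orion Foods Inc, giving 8% + 79% = 87%.
Direct interest in Orion Foods Inc: 87%.

87%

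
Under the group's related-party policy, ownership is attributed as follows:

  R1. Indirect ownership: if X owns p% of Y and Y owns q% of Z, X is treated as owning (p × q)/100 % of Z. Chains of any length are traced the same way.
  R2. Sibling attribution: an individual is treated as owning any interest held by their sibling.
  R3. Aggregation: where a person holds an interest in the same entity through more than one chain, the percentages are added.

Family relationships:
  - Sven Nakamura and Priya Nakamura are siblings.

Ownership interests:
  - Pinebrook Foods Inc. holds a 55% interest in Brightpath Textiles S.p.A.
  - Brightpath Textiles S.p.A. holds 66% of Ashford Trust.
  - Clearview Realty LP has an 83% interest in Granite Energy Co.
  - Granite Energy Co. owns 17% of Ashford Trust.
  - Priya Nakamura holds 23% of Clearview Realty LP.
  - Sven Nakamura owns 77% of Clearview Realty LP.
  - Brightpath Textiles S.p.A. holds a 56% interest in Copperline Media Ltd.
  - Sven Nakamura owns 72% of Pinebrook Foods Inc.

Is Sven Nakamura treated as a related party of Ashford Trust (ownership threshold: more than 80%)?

No

By sibling attribution (R2), Sven Nakamura is treated as also owning Priya Nakamura's interest in Clearview Realty LP, giving 77% + 23% = 100%.
Chain via Pinebrook Foods Inc. → Brightpath Textiles S.p.A. (R1): 72% × 55% × 66% = 26.136% of Ashford Trust.
Chain via Clearview Realty LP → Granite Energy Co. (R1): 100% × 83% × 17% = 14.11% of Ashford Trust.
Aggregating (R3): 26.136% + 14.11% = 40.246%.
40.246% does not exceed the 80% threshold, so Sven is not a related party to Ashford Trust.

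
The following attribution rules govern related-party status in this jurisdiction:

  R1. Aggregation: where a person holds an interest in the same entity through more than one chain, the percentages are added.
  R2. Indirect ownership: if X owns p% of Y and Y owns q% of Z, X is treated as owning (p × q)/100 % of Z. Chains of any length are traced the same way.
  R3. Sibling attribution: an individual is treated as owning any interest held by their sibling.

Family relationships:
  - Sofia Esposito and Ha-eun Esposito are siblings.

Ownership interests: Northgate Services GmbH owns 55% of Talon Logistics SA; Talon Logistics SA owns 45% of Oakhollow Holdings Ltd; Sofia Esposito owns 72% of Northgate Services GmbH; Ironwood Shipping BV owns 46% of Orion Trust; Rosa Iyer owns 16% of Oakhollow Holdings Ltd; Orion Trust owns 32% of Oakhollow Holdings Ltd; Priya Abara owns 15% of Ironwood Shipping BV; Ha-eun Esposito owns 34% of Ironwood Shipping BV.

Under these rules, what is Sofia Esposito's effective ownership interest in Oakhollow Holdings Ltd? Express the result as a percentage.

By sibling attribution (R3), Sofia Esposito is treated as owning Ha-eun Esposito's 34% interest in Ironwood Shipping BV.
Chain via Northgate Services GmbH → Talon Logistics SA (R2): 72% × 55% × 45% = 17.82% of Oakhollow Holdings Ltd.
Chain via Ironwood Shipping BV → Orion Trust (R2): 34% × 46% × 32% = 5.0048% of Oakhollow Holdings Ltd.
Aggregating (R1): 17.82% + 5.0048% = 22.8248%.

22.8248%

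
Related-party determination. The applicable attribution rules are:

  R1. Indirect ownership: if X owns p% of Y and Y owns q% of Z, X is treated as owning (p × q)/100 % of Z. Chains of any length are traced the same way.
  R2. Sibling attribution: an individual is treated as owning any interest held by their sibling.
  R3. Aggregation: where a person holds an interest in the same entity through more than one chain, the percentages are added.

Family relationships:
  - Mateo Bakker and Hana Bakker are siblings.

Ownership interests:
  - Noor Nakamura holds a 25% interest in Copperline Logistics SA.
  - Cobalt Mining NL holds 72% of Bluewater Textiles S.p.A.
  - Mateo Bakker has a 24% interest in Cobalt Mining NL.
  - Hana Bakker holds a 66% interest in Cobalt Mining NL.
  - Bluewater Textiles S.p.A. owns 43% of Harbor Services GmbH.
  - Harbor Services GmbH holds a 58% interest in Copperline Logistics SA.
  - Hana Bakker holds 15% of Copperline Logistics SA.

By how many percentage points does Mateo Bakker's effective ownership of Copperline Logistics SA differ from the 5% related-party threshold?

26.16112

By sibling attribution (R2), Mateo Bakker is treated as also owning Hana Bakker's interest in Cobalt Mining NL, giving 24% + 66% = 90%.
By sibling attribution (R2), Mateo Bakker is treated as owning Hana Bakker's 15% interest in Copperline Logistics SA.
Chain via Cobalt Mining NL → Bluewater Textiles S.p.A. → Harbor Services GmbH (R1): 90% × 72% × 43% × 58% = 16.16112% of Copperline Logistics SA.
Direct interest in Copperline Logistics SA: 15%.
Aggregating (R3): 16.16112% + 15% = 31.16112%.
31.16112% exceeds the 5% threshold by 26.16112 percentage points.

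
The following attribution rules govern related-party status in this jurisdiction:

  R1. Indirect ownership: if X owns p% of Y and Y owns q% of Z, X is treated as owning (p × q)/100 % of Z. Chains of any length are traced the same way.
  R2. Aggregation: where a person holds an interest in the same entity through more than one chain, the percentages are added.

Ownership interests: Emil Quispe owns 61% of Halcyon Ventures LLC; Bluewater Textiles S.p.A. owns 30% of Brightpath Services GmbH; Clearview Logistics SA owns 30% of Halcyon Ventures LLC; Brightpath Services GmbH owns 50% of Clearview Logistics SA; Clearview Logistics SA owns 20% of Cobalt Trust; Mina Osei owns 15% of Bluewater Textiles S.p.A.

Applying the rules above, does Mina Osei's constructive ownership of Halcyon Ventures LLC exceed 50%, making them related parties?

No

Chain via Bluewater Textiles S.p.A. → Brightpath Services GmbH → Clearview Logistics SA (R1): 15% × 30% × 50% × 30% = 0.675% of Halcyon Ventures LLC.
0.675% does not exceed the 50% threshold, so Mina is not a related party to Halcyon Ventures LLC.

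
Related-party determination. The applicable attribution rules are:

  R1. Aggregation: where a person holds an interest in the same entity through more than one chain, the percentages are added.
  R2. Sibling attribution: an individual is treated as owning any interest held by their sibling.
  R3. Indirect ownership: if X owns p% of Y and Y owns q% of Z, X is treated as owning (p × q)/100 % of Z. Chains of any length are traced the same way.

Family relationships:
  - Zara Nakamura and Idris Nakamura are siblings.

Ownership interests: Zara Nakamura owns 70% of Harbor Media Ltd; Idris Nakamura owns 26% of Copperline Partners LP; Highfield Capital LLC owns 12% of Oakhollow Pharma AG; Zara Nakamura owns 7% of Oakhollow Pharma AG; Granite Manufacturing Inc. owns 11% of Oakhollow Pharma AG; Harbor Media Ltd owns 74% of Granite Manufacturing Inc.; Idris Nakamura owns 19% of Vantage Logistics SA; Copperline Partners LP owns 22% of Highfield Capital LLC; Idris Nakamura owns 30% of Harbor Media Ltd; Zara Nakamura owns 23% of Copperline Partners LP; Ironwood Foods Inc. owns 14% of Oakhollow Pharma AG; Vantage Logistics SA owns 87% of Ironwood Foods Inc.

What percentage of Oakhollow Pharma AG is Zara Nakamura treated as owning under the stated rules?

By sibling attribution (R2), Zara Nakamura is treated as also owning Idris Nakamura's interest in Copperline Partners LP, giving 23% + 26% = 49%.
By sibling attribution (R2), Zara Nakamura is treated as also owning Idris Nakamura's interest in Harbor Media Ltd, giving 70% + 30% = 100%.
By sibling attribution (R2), Zara Nakamura is treated as owning Idris Nakamura's 19% interest in Vantage Logistics SA.
Chain via Copperline Partners LP → Highfield Capital LLC (R3): 49% × 22% × 12% = 1.2936% of Oakhollow Pharma AG.
Chain via Harbor Media Ltd → Granite Manufacturing Inc. (R3): 100% × 74% × 11% = 8.14% of Oakhollow Pharma AG.
Direct interest in Oakhollow Pharma AG: 7%.
Chain via Vantage Logistics SA → Ironwood Foods Inc. (R3): 19% × 87% × 14% = 2.3142% of Oakhollow Pharma AG.
Aggregating (R1): 1.2936% + 8.14% + 7% + 2.3142% = 18.7478%.

18.7478%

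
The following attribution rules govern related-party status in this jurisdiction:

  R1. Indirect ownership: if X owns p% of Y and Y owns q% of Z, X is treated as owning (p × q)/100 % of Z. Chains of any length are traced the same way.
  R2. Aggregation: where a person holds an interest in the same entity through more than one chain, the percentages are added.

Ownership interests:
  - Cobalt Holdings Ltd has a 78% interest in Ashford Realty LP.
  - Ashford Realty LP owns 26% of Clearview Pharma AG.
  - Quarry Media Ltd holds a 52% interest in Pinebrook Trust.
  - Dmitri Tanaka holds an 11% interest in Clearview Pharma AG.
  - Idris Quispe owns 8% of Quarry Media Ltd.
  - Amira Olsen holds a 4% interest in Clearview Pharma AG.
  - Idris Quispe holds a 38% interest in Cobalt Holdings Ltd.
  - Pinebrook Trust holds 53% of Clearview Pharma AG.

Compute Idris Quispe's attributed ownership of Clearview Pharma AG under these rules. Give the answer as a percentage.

Chain via Quarry Media Ltd → Pinebrook Trust (R1): 8% × 52% × 53% = 2.2048% of Clearview Pharma AG.
Chain via Cobalt Holdings Ltd → Ashford Realty LP (R1): 38% × 78% × 26% = 7.7064% of Clearview Pharma AG.
Aggregating (R2): 2.2048% + 7.7064% = 9.9112%.

9.9112%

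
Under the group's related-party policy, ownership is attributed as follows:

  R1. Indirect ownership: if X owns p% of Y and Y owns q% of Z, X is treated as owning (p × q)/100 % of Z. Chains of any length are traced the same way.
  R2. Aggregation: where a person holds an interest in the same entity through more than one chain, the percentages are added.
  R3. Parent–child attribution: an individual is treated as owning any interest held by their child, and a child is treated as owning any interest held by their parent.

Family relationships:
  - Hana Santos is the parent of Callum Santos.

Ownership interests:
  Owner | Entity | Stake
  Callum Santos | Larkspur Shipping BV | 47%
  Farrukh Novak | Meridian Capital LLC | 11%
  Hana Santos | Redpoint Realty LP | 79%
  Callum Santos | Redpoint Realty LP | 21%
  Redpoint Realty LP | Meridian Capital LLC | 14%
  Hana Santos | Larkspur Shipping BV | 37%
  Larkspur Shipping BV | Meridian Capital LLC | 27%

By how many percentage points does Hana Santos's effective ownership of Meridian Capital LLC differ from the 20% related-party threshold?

16.68

By parent–child attribution (R3), Hana Santos is treated as also owning Callum Santos's interest in Larkspur Shipping BV, giving 37% + 47% = 84%.
By parent–child attribution (R3), Hana Santos is treated as also owning Callum Santos's interest in Redpoint Realty LP, giving 79% + 21% = 100%.
Chain via Larkspur Shipping BV (R1): 84% × 27% = 22.68% of Meridian Capital LLC.
Chain via Redpoint Realty LP (R1): 100% × 14% = 14% of Meridian Capital LLC.
Aggregating (R2): 22.68% + 14% = 36.68%.
36.68% exceeds the 20% threshold by 16.68 percentage points.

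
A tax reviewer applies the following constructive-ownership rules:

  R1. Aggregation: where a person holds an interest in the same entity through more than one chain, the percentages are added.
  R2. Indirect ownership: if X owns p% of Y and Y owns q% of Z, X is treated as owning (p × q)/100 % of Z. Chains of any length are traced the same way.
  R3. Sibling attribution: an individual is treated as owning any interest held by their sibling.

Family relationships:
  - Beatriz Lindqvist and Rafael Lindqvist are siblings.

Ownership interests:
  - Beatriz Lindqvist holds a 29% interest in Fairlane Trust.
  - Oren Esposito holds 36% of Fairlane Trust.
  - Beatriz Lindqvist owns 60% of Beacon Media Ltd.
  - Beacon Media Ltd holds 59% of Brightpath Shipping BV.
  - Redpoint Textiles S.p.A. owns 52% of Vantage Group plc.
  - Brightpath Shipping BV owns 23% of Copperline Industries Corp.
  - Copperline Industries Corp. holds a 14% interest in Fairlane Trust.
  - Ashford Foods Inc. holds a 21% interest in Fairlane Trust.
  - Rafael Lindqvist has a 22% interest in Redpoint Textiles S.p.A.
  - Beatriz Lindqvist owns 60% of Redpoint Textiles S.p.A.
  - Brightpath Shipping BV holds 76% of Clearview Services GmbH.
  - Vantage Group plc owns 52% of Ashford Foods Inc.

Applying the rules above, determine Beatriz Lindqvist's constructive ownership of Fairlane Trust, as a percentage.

34.796168%

By sibling attribution (R3), Beatriz Lindqvist is treated as also owning Rafael Lindqvist's interest in Redpoint Textiles S.p.A, giving 60% + 22% = 82%.
Chain via Beacon Media Ltd → Brightpath Shipping BV → Copperline Industries Corp. (R2): 60% × 59% × 23% × 14% = 1.13988% of Fairlane Trust.
Chain via Redpoint Textiles S.p.A. → Vantage Group plc → Ashford Foods Inc. (R2): 82% × 52% × 52% × 21% = 4.656288% of Fairlane Trust.
Direct interest in Fairlane Trust: 29%.
Aggregating (R1): 1.13988% + 4.656288% + 29% = 34.796168%.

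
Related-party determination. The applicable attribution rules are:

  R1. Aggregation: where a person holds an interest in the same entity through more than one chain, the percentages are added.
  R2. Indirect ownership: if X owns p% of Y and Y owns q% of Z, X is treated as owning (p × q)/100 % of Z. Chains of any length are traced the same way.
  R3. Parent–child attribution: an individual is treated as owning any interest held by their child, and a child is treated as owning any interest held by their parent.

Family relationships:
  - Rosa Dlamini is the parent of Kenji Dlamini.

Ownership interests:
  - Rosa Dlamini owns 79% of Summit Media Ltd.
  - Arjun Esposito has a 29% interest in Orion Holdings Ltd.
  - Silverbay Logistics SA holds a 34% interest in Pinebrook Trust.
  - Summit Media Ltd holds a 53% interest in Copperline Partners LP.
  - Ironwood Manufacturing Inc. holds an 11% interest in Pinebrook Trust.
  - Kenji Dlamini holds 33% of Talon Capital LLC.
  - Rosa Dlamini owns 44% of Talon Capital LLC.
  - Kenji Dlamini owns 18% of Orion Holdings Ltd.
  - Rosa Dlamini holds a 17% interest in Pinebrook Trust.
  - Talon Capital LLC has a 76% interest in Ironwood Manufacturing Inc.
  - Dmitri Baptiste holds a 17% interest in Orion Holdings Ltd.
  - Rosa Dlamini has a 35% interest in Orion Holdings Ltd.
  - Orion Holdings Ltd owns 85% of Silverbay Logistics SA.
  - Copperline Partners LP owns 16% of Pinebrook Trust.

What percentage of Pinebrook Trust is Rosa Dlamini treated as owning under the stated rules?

By parent–child attribution (R3), Rosa Dlamini is treated as also owning Kenji Dlamini's interest in Orion Holdings Ltd, giving 35% + 18% = 53%.
By parent–child attribution (R3), Rosa Dlamini is treated as also owning Kenji Dlamini's interest in Talon Capital LLC, giving 44% + 33% = 77%.
Chain via Orion Holdings Ltd → Silverbay Logistics SA (R2): 53% × 85% × 34% = 15.317% of Pinebrook Trust.
Chain via Summit Media Ltd → Copperline Partners LP (R2): 79% × 53% × 16% = 6.6992% of Pinebrook Trust.
Chain via Talon Capital LLC → Ironwood Manufacturing Inc. (R2): 77% × 76% × 11% = 6.4372% of Pinebrook Trust.
Direct interest in Pinebrook Trust: 17%.
Aggregating (R1): 15.317% + 6.6992% + 6.4372% + 17% = 45.4534%.

45.4534%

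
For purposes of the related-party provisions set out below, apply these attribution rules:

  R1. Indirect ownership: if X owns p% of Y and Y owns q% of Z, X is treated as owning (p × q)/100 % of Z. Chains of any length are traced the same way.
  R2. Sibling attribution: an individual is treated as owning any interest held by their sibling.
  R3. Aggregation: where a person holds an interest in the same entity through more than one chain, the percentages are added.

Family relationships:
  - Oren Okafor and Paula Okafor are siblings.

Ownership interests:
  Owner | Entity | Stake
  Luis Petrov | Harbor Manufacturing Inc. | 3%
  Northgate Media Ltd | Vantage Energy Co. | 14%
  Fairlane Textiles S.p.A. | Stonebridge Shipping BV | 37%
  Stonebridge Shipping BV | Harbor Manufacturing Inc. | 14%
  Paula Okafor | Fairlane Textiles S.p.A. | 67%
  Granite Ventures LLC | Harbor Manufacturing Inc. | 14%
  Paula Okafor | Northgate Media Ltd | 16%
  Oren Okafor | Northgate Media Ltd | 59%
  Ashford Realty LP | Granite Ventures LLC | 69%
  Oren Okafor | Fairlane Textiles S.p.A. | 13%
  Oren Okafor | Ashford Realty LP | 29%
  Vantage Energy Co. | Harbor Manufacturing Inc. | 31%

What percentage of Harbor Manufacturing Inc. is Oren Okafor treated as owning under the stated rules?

10.2004%

By sibling attribution (R2), Oren Okafor is treated as also owning Paula Okafor's interest in Fairlane Textiles S.p.A, giving 13% + 67% = 80%.
By sibling attribution (R2), Oren Okafor is treated as also owning Paula Okafor's interest in Northgate Media Ltd, giving 59% + 16% = 75%.
Chain via Fairlane Textiles S.p.A. → Stonebridge Shipping BV (R1): 80% × 37% × 14% = 4.144% of Harbor Manufacturing Inc.
Chain via Northgate Media Ltd → Vantage Energy Co. (R1): 75% × 14% × 31% = 3.255% of Harbor Manufacturing Inc.
Chain via Ashford Realty LP → Granite Ventures LLC (R1): 29% × 69% × 14% = 2.8014% of Harbor Manufacturing Inc.
Aggregating (R3): 4.144% + 3.255% + 2.8014% = 10.2004%.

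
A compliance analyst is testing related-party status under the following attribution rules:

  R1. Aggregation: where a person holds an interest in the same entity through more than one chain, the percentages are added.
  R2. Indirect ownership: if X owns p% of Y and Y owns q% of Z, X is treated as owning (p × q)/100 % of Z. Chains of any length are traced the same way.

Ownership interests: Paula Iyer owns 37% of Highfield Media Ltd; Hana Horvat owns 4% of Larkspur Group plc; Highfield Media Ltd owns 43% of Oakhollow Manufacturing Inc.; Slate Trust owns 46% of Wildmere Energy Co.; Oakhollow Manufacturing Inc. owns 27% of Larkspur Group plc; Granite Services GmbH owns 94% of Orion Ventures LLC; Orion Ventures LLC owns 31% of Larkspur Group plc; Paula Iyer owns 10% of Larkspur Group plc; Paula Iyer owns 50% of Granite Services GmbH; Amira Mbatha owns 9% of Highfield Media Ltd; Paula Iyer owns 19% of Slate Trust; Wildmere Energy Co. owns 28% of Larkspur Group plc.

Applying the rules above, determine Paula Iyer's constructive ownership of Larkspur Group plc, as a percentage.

Chain via Slate Trust → Wildmere Energy Co. (R2): 19% × 46% × 28% = 2.4472% of Larkspur Group plc.
Chain via Granite Services GmbH → Orion Ventures LLC (R2): 50% × 94% × 31% = 14.57% of Larkspur Group plc.
Chain via Highfield Media Ltd → Oakhollow Manufacturing Inc. (R2): 37% × 43% × 27% = 4.2957% of Larkspur Group plc.
Direct interest in Larkspur Group plc: 10%.
Aggregating (R1): 2.4472% + 14.57% + 4.2957% + 10% = 31.3129%.

31.3129%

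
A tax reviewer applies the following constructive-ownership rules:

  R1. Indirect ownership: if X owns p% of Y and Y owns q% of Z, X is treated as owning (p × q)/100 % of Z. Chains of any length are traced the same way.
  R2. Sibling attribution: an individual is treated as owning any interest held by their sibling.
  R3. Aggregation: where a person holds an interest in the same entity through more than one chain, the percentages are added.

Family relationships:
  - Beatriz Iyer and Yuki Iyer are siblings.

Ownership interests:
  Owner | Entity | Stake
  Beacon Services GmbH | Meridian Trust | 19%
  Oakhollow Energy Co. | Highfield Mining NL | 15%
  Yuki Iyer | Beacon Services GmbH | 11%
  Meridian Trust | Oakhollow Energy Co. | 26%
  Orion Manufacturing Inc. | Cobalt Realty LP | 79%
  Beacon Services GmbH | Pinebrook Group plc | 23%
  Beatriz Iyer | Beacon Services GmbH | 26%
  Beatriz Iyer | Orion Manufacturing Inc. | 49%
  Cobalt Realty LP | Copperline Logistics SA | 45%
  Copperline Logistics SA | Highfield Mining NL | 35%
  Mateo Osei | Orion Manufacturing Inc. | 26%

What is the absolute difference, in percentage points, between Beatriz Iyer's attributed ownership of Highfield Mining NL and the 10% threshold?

By sibling attribution (R2), Beatriz Iyer is treated as also owning Yuki Iyer's interest in Beacon Services GmbH, giving 26% + 11% = 37%.
Chain via Beacon Services GmbH → Meridian Trust → Oakhollow Energy Co. (R1): 37% × 19% × 26% × 15% = 0.27417% of Highfield Mining NL.
Chain via Orion Manufacturing Inc. → Cobalt Realty LP → Copperline Logistics SA (R1): 49% × 79% × 45% × 35% = 6.096825% of Highfield Mining NL.
Aggregating (R3): 0.27417% + 6.096825% = 6.370995%.
6.370995% falls short of the 10% threshold by 3.629005 percentage points.

3.629005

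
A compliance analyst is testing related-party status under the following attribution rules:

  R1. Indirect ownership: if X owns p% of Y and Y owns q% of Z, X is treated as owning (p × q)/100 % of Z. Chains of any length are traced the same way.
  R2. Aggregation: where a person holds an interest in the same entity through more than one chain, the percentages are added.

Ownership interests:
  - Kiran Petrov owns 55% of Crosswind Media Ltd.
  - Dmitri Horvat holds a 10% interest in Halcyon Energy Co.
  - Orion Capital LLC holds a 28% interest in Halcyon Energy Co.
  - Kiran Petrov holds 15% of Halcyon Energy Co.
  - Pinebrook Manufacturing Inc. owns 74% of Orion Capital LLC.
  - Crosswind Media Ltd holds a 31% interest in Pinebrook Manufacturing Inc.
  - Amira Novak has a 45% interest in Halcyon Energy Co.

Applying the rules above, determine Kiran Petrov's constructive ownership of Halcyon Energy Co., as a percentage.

18.53276%

Chain via Crosswind Media Ltd → Pinebrook Manufacturing Inc. → Orion Capital LLC (R1): 55% × 31% × 74% × 28% = 3.53276% of Halcyon Energy Co.
Direct interest in Halcyon Energy Co: 15%.
Aggregating (R2): 3.53276% + 15% = 18.53276%.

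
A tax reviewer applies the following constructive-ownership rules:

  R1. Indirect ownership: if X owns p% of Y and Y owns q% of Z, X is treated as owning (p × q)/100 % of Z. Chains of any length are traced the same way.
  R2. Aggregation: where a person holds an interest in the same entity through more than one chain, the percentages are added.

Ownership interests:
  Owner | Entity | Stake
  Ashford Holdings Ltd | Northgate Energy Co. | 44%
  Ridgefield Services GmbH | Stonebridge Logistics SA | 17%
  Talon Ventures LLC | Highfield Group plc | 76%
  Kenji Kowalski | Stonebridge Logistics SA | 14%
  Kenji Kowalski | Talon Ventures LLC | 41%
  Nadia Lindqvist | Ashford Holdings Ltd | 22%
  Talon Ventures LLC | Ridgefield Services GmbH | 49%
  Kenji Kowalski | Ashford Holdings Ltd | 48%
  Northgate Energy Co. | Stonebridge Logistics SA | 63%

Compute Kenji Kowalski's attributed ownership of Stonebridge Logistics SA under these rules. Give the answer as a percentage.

30.7209%

Chain via Talon Ventures LLC → Ridgefield Services GmbH (R1): 41% × 49% × 17% = 3.4153% of Stonebridge Logistics SA.
Chain via Ashford Holdings Ltd → Northgate Energy Co. (R1): 48% × 44% × 63% = 13.3056% of Stonebridge Logistics SA.
Direct interest in Stonebridge Logistics SA: 14%.
Aggregating (R2): 3.4153% + 13.3056% + 14% = 30.7209%.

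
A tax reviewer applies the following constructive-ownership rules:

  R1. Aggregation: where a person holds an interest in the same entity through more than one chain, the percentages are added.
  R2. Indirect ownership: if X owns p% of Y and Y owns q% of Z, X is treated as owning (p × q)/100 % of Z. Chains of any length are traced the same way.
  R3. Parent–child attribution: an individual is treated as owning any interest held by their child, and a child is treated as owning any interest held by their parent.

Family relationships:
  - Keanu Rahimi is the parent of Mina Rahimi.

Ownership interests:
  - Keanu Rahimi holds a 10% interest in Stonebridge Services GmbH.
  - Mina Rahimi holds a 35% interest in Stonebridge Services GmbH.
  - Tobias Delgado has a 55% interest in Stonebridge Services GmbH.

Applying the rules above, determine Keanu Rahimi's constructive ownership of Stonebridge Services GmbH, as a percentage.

By parent–child attribution (R3), Keanu Rahimi is treated as also owning Mina Rahimi's interest in Stonebridge Services GmbH, giving 10% + 35% = 45%.
Direct interest in Stonebridge Services GmbH: 45%.

45%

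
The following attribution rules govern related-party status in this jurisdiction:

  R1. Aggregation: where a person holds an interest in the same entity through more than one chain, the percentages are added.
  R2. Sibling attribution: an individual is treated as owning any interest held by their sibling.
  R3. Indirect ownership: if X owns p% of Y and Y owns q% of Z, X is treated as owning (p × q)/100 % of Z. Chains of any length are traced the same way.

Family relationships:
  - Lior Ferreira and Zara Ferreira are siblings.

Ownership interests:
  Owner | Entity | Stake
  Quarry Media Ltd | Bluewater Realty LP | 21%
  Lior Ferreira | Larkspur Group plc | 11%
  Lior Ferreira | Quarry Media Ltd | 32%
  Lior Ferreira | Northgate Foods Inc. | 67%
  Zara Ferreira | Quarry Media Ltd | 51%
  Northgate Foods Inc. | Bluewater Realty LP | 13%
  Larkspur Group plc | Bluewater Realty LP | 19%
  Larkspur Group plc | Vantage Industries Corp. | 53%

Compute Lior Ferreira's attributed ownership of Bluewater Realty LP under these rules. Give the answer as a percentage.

28.23%

By sibling attribution (R2), Lior Ferreira is treated as also owning Zara Ferreira's interest in Quarry Media Ltd, giving 32% + 51% = 83%.
Chain via Quarry Media Ltd (R3): 83% × 21% = 17.43% of Bluewater Realty LP.
Chain via Northgate Foods Inc. (R3): 67% × 13% = 8.71% of Bluewater Realty LP.
Chain via Larkspur Group plc (R3): 11% × 19% = 2.09% of Bluewater Realty LP.
Aggregating (R1): 17.43% + 8.71% + 2.09% = 28.23%.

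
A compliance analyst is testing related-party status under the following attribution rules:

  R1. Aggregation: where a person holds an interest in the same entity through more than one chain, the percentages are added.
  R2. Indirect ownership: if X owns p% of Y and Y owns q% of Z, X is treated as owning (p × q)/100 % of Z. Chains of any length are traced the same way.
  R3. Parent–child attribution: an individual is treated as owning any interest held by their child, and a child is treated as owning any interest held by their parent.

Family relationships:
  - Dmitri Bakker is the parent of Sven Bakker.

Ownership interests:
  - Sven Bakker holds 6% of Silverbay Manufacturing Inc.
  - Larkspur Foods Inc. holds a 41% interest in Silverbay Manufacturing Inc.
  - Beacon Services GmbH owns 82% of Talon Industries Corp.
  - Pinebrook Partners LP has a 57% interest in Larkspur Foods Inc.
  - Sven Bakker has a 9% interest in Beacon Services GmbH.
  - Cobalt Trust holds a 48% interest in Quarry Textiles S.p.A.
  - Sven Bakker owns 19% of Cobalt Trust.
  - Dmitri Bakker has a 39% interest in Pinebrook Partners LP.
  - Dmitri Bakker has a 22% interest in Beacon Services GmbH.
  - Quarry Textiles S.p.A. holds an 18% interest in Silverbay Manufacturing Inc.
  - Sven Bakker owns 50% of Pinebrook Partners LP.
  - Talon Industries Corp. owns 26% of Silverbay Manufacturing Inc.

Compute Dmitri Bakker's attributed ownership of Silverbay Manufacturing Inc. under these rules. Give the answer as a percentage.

By parent–child attribution (R3), Dmitri Bakker is treated as also owning Sven Bakker's interest in Pinebrook Partners LP, giving 39% + 50% = 89%.
By parent–child attribution (R3), Dmitri Bakker is treated as also owning Sven Bakker's interest in Beacon Services GmbH, giving 22% + 9% = 31%.
By parent–child attribution (R3), Dmitri Bakker is treated as owning Sven Bakker's 19% interest in Cobalt Trust.
By parent–child attribution (R3), Dmitri Bakker is treated as owning Sven Bakker's 6% interest in Silverbay Manufacturing Inc.
Chain via Pinebrook Partners LP → Larkspur Foods Inc. (R2): 89% × 57% × 41% = 20.7993% of Silverbay Manufacturing Inc.
Chain via Beacon Services GmbH → Talon Industries Corp. (R2): 31% × 82% × 26% = 6.6092% of Silverbay Manufacturing Inc.
Chain via Cobalt Trust → Quarry Textiles S.p.A. (R2): 19% × 48% × 18% = 1.6416% of Silverbay Manufacturing Inc.
Direct interest in Silverbay Manufacturing Inc: 6%.
Aggregating (R1): 20.7993% + 6.6092% + 1.6416% + 6% = 35.0501%.

35.0501%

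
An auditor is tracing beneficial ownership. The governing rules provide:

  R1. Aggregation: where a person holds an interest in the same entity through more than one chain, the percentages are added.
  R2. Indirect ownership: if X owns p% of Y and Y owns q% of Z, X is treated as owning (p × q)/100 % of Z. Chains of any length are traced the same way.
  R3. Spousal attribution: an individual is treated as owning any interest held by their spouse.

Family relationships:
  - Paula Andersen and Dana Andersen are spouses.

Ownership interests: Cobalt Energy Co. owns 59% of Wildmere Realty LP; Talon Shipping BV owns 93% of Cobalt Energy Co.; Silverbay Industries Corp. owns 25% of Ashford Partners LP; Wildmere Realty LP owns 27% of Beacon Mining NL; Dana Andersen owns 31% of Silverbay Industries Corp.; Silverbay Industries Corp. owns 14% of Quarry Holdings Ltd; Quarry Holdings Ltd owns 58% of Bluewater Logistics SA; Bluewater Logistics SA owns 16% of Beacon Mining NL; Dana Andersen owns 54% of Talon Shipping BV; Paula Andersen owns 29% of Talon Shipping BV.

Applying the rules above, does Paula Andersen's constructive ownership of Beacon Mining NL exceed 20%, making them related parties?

No

By spousal attribution (R3), Paula Andersen is treated as also owning Dana Andersen's interest in Talon Shipping BV, giving 29% + 54% = 83%.
By spousal attribution (R3), Paula Andersen is treated as owning Dana Andersen's 31% interest in Silverbay Industries Corp.
Chain via Talon Shipping BV → Cobalt Energy Co. → Wildmere Realty LP (R2): 83% × 93% × 59% × 27% = 12.296367% of Beacon Mining NL.
Chain via Silverbay Industries Corp. → Quarry Holdings Ltd → Bluewater Logistics SA (R2): 31% × 14% × 58% × 16% = 0.402752% of Beacon Mining NL.
Aggregating (R1): 12.296367% + 0.402752% = 12.699119%.
12.699119% does not exceed the 20% threshold, so Paula is not a related party to Beacon Mining NL.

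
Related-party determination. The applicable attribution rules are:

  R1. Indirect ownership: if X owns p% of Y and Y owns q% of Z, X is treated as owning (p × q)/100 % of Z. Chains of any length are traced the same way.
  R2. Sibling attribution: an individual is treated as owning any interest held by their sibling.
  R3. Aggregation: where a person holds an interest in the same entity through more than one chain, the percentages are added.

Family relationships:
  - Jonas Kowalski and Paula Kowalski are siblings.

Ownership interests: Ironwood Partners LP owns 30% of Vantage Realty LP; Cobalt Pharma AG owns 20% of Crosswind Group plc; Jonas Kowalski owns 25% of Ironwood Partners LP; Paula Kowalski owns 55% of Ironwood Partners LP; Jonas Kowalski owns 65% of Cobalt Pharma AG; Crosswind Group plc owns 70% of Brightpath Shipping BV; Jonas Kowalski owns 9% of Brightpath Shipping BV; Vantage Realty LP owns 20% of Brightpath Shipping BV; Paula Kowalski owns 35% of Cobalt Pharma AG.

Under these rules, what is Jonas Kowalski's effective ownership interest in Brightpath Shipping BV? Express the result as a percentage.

27.8%

By sibling attribution (R2), Jonas Kowalski is treated as also owning Paula Kowalski's interest in Ironwood Partners LP, giving 25% + 55% = 80%.
By sibling attribution (R2), Jonas Kowalski is treated as also owning Paula Kowalski's interest in Cobalt Pharma AG, giving 65% + 35% = 100%.
Chain via Ironwood Partners LP → Vantage Realty LP (R1): 80% × 30% × 20% = 4.8% of Brightpath Shipping BV.
Chain via Cobalt Pharma AG → Crosswind Group plc (R1): 100% × 20% × 70% = 14% of Brightpath Shipping BV.
Direct interest in Brightpath Shipping BV: 9%.
Aggregating (R3): 4.8% + 14% + 9% = 27.8%.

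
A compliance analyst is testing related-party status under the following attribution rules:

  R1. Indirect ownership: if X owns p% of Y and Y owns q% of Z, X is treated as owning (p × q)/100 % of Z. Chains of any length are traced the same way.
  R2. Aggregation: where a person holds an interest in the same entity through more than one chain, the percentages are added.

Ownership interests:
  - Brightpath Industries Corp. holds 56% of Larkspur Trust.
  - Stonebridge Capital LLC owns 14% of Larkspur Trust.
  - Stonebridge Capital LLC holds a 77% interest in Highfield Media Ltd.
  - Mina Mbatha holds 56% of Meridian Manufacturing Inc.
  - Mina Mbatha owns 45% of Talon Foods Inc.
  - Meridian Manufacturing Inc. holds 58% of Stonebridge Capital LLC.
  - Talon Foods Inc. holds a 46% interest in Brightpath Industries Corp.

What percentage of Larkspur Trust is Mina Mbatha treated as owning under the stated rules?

Chain via Meridian Manufacturing Inc. → Stonebridge Capital LLC (R1): 56% × 58% × 14% = 4.5472% of Larkspur Trust.
Chain via Talon Foods Inc. → Brightpath Industries Corp. (R1): 45% × 46% × 56% = 11.592% of Larkspur Trust.
Aggregating (R2): 4.5472% + 11.592% = 16.1392%.

16.1392%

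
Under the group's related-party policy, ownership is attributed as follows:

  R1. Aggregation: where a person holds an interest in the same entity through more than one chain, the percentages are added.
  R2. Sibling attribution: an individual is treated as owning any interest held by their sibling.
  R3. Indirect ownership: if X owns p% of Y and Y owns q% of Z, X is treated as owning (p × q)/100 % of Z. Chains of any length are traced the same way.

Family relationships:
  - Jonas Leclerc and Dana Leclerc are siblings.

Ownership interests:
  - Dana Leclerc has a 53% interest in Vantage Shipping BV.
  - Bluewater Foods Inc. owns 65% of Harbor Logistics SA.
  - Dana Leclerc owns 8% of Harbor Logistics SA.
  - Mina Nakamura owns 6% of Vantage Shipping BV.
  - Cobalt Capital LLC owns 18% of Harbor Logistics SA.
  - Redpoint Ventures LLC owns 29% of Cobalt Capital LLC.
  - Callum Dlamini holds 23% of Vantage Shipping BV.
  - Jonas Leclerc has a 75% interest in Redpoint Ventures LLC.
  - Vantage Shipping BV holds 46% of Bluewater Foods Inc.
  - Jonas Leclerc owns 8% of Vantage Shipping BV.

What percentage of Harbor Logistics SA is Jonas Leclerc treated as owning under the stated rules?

30.154%

By sibling attribution (R2), Jonas Leclerc is treated as also owning Dana Leclerc's interest in Vantage Shipping BV, giving 8% + 53% = 61%.
By sibling attribution (R2), Jonas Leclerc is treated as owning Dana Leclerc's 8% interest in Harbor Logistics SA.
Chain via Redpoint Ventures LLC → Cobalt Capital LLC (R3): 75% × 29% × 18% = 3.915% of Harbor Logistics SA.
Chain via Vantage Shipping BV → Bluewater Foods Inc. (R3): 61% × 46% × 65% = 18.239% of Harbor Logistics SA.
Direct interest in Harbor Logistics SA: 8%.
Aggregating (R1): 3.915% + 18.239% + 8% = 30.154%.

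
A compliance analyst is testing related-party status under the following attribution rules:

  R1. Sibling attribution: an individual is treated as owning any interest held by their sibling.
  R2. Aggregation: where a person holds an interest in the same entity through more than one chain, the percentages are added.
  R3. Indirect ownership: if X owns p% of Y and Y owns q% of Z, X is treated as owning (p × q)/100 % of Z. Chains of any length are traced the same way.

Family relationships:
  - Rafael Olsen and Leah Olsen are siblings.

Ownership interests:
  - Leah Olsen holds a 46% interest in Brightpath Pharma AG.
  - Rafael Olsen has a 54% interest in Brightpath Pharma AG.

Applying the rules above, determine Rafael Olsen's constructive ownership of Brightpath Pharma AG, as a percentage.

100%

By sibling attribution (R1), Rafael Olsen is treated as also owning Leah Olsen's interest in Brightpath Pharma AG, giving 54% + 46% = 100%.
Direct interest in Brightpath Pharma AG: 100%.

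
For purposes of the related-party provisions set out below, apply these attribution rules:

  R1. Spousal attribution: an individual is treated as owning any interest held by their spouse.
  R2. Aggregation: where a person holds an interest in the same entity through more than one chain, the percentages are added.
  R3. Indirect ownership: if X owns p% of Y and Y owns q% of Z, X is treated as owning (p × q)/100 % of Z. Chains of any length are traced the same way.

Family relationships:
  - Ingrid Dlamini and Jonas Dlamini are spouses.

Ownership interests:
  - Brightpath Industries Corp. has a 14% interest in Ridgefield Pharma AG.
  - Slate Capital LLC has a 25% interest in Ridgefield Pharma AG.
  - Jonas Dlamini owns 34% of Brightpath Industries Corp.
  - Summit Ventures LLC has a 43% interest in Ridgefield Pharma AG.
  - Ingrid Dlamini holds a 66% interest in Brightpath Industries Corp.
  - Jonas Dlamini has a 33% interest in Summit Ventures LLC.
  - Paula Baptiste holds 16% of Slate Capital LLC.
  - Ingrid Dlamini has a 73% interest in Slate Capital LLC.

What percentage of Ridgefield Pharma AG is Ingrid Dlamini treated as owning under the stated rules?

46.44%

By spousal attribution (R1), Ingrid Dlamini is treated as also owning Jonas Dlamini's interest in Brightpath Industries Corp, giving 66% + 34% = 100%.
By spousal attribution (R1), Ingrid Dlamini is treated as owning Jonas Dlamini's 33% interest in Summit Ventures LLC.
Chain via Slate Capital LLC (R3): 73% × 25% = 18.25% of Ridgefield Pharma AG.
Chain via Brightpath Industries Corp. (R3): 100% × 14% = 14% of Ridgefield Pharma AG.
Chain via Summit Ventures LLC (R3): 33% × 43% = 14.19% of Ridgefield Pharma AG.
Aggregating (R2): 18.25% + 14% + 14.19% = 46.44%.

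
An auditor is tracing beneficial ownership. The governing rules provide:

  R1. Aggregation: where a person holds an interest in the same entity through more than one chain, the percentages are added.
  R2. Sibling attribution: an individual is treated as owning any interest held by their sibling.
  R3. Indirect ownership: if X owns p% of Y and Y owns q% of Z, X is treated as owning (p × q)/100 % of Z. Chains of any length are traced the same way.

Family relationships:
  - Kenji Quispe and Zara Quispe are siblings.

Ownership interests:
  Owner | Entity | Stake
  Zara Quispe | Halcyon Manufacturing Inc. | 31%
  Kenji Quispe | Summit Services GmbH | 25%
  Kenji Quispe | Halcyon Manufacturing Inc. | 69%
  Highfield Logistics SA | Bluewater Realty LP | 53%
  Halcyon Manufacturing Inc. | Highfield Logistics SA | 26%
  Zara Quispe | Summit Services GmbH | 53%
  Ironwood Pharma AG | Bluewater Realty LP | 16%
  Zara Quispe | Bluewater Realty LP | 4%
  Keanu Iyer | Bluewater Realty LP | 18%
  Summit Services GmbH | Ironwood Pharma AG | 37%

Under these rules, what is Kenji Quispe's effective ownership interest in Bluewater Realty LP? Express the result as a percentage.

By sibling attribution (R2), Kenji Quispe is treated as also owning Zara Quispe's interest in Summit Services GmbH, giving 25% + 53% = 78%.
By sibling attribution (R2), Kenji Quispe is treated as also owning Zara Quispe's interest in Halcyon Manufacturing Inc, giving 69% + 31% = 100%.
By sibling attribution (R2), Kenji Quispe is treated as owning Zara Quispe's 4% interest in Bluewater Realty LP.
Chain via Summit Services GmbH → Ironwood Pharma AG (R3): 78% × 37% × 16% = 4.6176% of Bluewater Realty LP.
Chain via Halcyon Manufacturing Inc. → Highfield Logistics SA (R3): 100% × 26% × 53% = 13.78% of Bluewater Realty LP.
Direct interest in Bluewater Realty LP: 4%.
Aggregating (R1): 4.6176% + 13.78% + 4% = 22.3976%.

22.3976%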